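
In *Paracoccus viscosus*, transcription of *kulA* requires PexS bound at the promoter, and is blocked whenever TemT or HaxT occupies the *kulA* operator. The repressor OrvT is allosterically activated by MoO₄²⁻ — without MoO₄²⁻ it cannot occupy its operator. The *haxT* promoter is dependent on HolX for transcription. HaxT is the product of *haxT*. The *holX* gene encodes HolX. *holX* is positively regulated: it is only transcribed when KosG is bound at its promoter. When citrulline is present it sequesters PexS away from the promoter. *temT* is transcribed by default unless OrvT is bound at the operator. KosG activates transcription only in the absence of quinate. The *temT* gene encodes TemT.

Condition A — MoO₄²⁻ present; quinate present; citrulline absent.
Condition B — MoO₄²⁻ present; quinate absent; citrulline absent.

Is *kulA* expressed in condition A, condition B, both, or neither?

A only

Condition A:
MoO₄²⁻ is present, so OrvT is active.
With repressor OrvT bound, *temT* is not transcribed.
So TemT is not produced.
Quinate is present, so KosG is inactive.
Required activator KosG is absent, so *holX* is not transcribed.
So HolX is not produced.
Required activator HolX is absent, so *haxT* is not transcribed.
So HaxT is not produced.
Citrulline is absent, so PexS is active.
No repressor is bound and PexS is active, so *kulA* is transcribed.
→ *kulA* is ON in A.
Condition B:
MoO₄²⁻ is present, so OrvT is active.
With repressor OrvT bound, *temT* is not transcribed.
So TemT is not produced.
Quinate is absent, so KosG is active.
No repressor is bound and KosG is active, so *holX* is transcribed.
So HolX is produced and active.
No repressor is bound and HolX is active, so *haxT* is transcribed.
So HaxT is produced and active.
Citrulline is absent, so PexS is active.
With repressor HaxT bound, *kulA* is not transcribed.
→ *kulA* is OFF in B.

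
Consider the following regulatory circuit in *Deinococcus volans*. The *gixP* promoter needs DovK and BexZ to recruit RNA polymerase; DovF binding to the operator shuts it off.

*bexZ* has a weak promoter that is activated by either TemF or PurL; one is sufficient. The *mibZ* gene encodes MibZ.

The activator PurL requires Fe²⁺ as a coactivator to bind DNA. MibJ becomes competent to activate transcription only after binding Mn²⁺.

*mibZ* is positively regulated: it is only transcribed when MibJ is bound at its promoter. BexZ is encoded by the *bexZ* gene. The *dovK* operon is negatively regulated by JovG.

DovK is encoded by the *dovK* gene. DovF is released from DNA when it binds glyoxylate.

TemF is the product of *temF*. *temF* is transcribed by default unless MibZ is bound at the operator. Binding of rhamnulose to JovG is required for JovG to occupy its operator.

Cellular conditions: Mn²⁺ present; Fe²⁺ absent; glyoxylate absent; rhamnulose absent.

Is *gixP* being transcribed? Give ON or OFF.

Rhamnulose is absent, so JovG is inactive.
With no repressor bound, *dovK* is transcribed.
So DovK is produced and active.
Mn²⁺ is present, so MibJ is active.
No repressor is bound and MibJ is active, so *mibZ* is transcribed.
So MibZ is produced and active.
With repressor MibZ bound, *temF* is not transcribed.
So TemF is not produced.
Fe²⁺ is absent, so PurL is inactive.
No activator is available at the *bexZ* promoter, so *bexZ* is not transcribed.
So BexZ is not produced.
Glyoxylate is absent, so DovF is active.
With repressor DovF bound, *gixP* is not transcribed.

OFF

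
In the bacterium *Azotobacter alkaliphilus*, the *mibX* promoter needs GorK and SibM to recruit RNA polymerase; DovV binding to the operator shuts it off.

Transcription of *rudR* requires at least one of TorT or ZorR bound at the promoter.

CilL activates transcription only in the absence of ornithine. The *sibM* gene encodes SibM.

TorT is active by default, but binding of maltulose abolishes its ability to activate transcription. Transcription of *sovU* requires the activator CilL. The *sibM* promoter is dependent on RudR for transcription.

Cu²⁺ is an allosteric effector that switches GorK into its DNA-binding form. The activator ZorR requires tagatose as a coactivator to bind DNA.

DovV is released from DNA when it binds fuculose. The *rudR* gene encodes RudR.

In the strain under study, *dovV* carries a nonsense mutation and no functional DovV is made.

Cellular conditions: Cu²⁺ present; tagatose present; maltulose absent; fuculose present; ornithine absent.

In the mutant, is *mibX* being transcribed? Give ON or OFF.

ON

Cu²⁺ is present, so GorK is active.
DovV is non-functional in this strain, so it has no effect.
Maltulose is absent, so TorT is active.
Tagatose is present, so ZorR is active.
Activator TorT is present, so *rudR* is transcribed.
So RudR is produced and active.
No repressor is bound and RudR is active, so *sibM* is transcribed.
So SibM is produced and active.
No repressor is bound and GorK and SibM are active, so *mibX* is transcribed.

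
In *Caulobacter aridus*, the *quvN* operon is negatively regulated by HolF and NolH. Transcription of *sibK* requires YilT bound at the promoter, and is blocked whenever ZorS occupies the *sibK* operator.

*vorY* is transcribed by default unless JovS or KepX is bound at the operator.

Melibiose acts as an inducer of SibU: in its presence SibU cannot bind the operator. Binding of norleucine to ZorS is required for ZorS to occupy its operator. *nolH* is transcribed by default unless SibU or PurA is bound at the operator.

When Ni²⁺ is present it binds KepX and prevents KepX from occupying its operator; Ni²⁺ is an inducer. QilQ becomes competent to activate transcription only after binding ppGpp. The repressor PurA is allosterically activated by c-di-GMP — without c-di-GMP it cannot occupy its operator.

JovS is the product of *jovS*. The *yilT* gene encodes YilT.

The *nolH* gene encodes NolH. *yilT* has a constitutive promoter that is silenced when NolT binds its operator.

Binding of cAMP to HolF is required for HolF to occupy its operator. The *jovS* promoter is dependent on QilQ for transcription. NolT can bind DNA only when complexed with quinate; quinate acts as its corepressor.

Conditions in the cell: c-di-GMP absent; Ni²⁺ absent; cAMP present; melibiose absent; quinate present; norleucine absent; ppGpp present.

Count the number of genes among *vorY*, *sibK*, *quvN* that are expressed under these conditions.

ppGpp is present, so QilQ is active.
No repressor is bound and QilQ is active, so *jovS* is transcribed.
So JovS is produced and active.
Ni²⁺ is absent, so KepX is active.
With repressor JovS bound, *vorY* is not transcribed.
→ *vorY* is OFF.
Norleucine is absent, so ZorS is inactive.
Quinate is present, so NolT is active.
With repressor NolT bound, *yilT* is not transcribed.
So YilT is not produced.
Required activator YilT is absent, so *sibK* is not transcribed.
→ *sibK* is OFF.
cAMP is present, so HolF is active.
Melibiose is absent, so SibU is active.
c-di-GMP is absent, so PurA is inactive.
With repressor SibU bound, *nolH* is not transcribed.
So NolH is not produced.
With repressor HolF bound, *quvN* is not transcribed.
→ *quvN* is OFF.
0 of the 3 genes are transcribed.

0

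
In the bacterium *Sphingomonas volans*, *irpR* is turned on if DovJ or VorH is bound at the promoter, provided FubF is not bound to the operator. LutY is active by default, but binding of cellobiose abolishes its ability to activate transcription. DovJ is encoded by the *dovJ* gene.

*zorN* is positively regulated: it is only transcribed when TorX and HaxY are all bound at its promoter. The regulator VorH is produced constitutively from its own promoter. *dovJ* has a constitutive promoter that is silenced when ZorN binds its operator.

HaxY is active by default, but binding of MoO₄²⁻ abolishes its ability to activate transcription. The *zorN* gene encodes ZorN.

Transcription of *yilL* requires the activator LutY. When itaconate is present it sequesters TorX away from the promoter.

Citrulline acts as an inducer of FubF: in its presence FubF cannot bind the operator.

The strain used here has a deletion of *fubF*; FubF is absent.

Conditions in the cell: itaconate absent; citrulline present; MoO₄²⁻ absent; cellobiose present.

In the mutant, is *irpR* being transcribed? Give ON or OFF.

FubF is non-functional in this strain, so it has no effect.
Itaconate is absent, so TorX is active.
MoO₄²⁻ is absent, so HaxY is active.
No repressor is bound and TorX and HaxY are active, so *zorN* is transcribed.
So ZorN is produced and active.
With repressor ZorN bound, *dovJ* is not transcribed.
So DovJ is not produced.
VorH is produced constitutively and is active.
Activator VorH is present, so *irpR* is transcribed.

ON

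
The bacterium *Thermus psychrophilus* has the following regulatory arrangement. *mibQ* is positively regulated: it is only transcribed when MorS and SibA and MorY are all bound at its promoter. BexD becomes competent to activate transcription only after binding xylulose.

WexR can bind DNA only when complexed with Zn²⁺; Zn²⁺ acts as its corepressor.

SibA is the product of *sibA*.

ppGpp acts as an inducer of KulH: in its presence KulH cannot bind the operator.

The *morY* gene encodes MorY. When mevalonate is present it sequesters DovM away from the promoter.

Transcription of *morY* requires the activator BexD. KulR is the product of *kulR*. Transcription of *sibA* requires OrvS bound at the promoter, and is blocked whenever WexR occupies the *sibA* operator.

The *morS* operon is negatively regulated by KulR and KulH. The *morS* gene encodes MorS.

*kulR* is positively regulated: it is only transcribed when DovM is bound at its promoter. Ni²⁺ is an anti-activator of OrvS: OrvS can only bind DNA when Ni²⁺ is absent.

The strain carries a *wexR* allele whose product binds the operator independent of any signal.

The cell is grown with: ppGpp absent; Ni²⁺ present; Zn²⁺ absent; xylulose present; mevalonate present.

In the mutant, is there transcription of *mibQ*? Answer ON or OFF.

OFF

Mevalonate is present, so DovM is inactive.
Required activator DovM is absent, so *kulR* is not transcribed.
So KulR is not produced.
ppGpp is absent, so KulH is active.
With repressor KulH bound, *morS* is not transcribed.
So MorS is not produced.
WexR is constitutively active in this strain.
Ni²⁺ is present, so OrvS is inactive.
With repressor WexR bound, *sibA* is not transcribed.
So SibA is not produced.
Xylulose is present, so BexD is active.
No repressor is bound and BexD is active, so *morY* is transcribed.
So MorY is produced and active.
Required activator MorS is absent, so *mibQ* is not transcribed.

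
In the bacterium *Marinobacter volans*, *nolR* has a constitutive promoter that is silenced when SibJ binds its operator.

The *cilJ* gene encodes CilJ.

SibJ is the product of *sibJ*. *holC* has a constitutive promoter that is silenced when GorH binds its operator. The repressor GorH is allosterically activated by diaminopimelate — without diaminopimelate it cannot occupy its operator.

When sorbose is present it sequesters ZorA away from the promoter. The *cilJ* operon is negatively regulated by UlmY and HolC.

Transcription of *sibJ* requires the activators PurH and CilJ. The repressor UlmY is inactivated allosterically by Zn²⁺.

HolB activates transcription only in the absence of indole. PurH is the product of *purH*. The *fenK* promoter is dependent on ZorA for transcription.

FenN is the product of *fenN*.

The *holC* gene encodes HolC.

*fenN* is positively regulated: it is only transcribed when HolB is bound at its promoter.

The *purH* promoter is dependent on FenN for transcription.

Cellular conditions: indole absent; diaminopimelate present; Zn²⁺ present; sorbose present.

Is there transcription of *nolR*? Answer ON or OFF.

Indole is absent, so HolB is active.
No repressor is bound and HolB is active, so *fenN* is transcribed.
So FenN is produced and active.
No repressor is bound and FenN is active, so *purH* is transcribed.
So PurH is produced and active.
Zn²⁺ is present, so UlmY is inactive.
Diaminopimelate is present, so GorH is active.
With repressor GorH bound, *holC* is not transcribed.
So HolC is not produced.
With no repressor bound, *cilJ* is transcribed.
So CilJ is produced and active.
No repressor is bound and PurH and CilJ are active, so *sibJ* is transcribed.
So SibJ is produced and active.
With repressor SibJ bound, *nolR* is not transcribed.

OFF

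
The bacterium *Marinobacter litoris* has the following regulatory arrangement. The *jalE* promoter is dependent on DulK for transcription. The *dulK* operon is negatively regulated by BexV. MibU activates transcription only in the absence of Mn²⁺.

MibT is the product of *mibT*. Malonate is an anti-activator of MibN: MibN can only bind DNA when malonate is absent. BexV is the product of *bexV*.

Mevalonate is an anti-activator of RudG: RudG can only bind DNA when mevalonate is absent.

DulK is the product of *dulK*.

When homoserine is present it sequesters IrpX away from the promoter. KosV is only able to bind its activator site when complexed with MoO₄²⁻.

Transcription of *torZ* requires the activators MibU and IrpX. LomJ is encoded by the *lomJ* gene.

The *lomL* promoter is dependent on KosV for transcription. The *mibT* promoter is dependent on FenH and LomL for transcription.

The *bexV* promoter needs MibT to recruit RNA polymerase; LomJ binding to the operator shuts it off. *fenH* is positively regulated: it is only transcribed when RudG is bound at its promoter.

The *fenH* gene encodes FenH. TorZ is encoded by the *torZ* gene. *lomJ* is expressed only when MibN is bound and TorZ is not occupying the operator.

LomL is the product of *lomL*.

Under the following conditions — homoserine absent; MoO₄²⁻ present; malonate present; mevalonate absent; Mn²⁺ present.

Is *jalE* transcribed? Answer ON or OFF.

OFF

Mn²⁺ is present, so MibU is inactive.
Homoserine is absent, so IrpX is active.
Required activator MibU is absent, so *torZ* is not transcribed.
So TorZ is not produced.
Malonate is present, so MibN is inactive.
Required activator MibN is absent, so *lomJ* is not transcribed.
So LomJ is not produced.
Mevalonate is absent, so RudG is active.
No repressor is bound and RudG is active, so *fenH* is transcribed.
So FenH is produced and active.
MoO₄²⁻ is present, so KosV is active.
No repressor is bound and KosV is active, so *lomL* is transcribed.
So LomL is produced and active.
No repressor is bound and FenH and LomL are active, so *mibT* is transcribed.
So MibT is produced and active.
No repressor is bound and MibT is active, so *bexV* is transcribed.
So BexV is produced and active.
With repressor BexV bound, *dulK* is not transcribed.
So DulK is not produced.
Required activator DulK is absent, so *jalE* is not transcribed.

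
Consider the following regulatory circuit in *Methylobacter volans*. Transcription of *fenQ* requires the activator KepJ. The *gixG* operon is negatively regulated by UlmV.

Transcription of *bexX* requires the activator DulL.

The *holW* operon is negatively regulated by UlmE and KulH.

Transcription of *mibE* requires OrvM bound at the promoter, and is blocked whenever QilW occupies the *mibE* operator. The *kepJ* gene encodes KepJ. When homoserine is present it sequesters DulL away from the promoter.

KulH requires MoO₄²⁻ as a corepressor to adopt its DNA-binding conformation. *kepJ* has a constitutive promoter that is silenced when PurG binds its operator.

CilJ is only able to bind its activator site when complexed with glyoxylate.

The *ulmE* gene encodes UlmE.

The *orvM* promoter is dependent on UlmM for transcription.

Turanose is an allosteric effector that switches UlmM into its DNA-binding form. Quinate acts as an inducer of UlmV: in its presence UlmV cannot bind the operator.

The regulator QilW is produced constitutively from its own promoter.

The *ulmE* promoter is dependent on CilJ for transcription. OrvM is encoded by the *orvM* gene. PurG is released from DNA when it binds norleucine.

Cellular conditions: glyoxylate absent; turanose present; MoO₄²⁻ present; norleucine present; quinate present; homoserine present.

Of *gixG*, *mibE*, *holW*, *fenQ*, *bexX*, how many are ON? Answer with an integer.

Quinate is present, so UlmV is inactive.
With no repressor bound, *gixG* is transcribed.
→ *gixG* is ON.
QilW is produced constitutively and is active.
Turanose is present, so UlmM is active.
No repressor is bound and UlmM is active, so *orvM* is transcribed.
So OrvM is produced and active.
With repressor QilW bound, *mibE* is not transcribed.
→ *mibE* is OFF.
Glyoxylate is absent, so CilJ is inactive.
Required activator CilJ is absent, so *ulmE* is not transcribed.
So UlmE is not produced.
MoO₄²⁻ is present, so KulH is active.
With repressor KulH bound, *holW* is not transcribed.
→ *holW* is OFF.
Norleucine is present, so PurG is inactive.
With no repressor bound, *kepJ* is transcribed.
So KepJ is produced and active.
No repressor is bound and KepJ is active, so *fenQ* is transcribed.
→ *fenQ* is ON.
Homoserine is present, so DulL is inactive.
Required activator DulL is absent, so *bexX* is not transcribed.
→ *bexX* is OFF.
2 of the 5 genes are transcribed.

2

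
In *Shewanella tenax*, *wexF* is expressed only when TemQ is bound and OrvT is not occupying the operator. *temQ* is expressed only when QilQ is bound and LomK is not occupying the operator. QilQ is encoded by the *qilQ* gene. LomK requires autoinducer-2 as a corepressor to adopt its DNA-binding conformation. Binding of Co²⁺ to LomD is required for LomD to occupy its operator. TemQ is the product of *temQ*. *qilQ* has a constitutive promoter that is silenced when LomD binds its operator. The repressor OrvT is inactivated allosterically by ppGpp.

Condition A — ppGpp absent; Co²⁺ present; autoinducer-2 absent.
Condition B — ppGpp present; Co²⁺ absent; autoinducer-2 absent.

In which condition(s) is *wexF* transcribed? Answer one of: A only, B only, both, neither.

B only

Condition A:
ppGpp is absent, so OrvT is active.
Co²⁺ is present, so LomD is active.
With repressor LomD bound, *qilQ* is not transcribed.
So QilQ is not produced.
Autoinducer-2 is absent, so LomK is inactive.
Required activator QilQ is absent, so *temQ* is not transcribed.
So TemQ is not produced.
With repressor OrvT bound, *wexF* is not transcribed.
→ *wexF* is OFF in A.
Condition B:
ppGpp is present, so OrvT is inactive.
Co²⁺ is absent, so LomD is inactive.
With no repressor bound, *qilQ* is transcribed.
So QilQ is produced and active.
Autoinducer-2 is absent, so LomK is inactive.
No repressor is bound and QilQ is active, so *temQ* is transcribed.
So TemQ is produced and active.
No repressor is bound and TemQ is active, so *wexF* is transcribed.
→ *wexF* is ON in B.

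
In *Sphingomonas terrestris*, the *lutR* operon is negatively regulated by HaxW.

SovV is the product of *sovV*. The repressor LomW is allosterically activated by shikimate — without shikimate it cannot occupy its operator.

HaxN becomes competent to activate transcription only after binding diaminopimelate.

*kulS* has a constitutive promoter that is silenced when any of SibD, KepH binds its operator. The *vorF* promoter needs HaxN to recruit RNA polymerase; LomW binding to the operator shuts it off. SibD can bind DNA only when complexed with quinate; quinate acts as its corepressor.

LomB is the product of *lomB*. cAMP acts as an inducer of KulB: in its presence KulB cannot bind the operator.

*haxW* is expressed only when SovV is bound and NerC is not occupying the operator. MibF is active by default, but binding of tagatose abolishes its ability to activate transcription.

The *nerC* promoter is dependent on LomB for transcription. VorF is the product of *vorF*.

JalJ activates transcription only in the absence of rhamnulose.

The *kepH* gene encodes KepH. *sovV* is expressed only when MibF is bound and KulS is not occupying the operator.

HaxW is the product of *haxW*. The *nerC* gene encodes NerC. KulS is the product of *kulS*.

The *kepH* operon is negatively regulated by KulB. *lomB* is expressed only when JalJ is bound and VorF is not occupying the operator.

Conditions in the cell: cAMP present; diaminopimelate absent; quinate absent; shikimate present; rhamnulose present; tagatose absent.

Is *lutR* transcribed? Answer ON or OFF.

Diaminopimelate is absent, so HaxN is inactive.
Shikimate is present, so LomW is active.
With repressor LomW bound, *vorF* is not transcribed.
So VorF is not produced.
Rhamnulose is present, so JalJ is inactive.
Required activator JalJ is absent, so *lomB* is not transcribed.
So LomB is not produced.
Required activator LomB is absent, so *nerC* is not transcribed.
So NerC is not produced.
Quinate is absent, so SibD is inactive.
cAMP is present, so KulB is inactive.
With no repressor bound, *kepH* is transcribed.
So KepH is produced and active.
With repressor KepH bound, *kulS* is not transcribed.
So KulS is not produced.
Tagatose is absent, so MibF is active.
No repressor is bound and MibF is active, so *sovV* is transcribed.
So SovV is produced and active.
No repressor is bound and SovV is active, so *haxW* is transcribed.
So HaxW is produced and active.
With repressor HaxW bound, *lutR* is not transcribed.

OFF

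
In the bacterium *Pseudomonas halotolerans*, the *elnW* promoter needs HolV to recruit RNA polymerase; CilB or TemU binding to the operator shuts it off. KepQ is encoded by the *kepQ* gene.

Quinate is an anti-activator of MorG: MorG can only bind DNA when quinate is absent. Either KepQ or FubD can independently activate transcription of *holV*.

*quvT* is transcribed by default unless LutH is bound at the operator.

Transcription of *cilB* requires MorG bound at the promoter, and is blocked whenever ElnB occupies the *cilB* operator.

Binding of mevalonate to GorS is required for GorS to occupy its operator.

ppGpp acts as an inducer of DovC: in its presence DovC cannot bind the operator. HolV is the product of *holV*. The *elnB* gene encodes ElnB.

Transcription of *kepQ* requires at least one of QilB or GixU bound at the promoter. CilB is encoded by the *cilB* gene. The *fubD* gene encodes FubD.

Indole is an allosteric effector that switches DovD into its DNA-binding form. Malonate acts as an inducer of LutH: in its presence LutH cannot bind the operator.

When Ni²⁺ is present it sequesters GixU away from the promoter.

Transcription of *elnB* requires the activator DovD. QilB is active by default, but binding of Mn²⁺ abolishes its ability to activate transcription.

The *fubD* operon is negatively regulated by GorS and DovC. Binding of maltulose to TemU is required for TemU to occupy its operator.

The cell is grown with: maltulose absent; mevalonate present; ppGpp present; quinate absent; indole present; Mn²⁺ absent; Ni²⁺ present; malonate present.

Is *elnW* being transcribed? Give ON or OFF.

ON

Indole is present, so DovD is active.
No repressor is bound and DovD is active, so *elnB* is transcribed.
So ElnB is produced and active.
Quinate is absent, so MorG is active.
With repressor ElnB bound, *cilB* is not transcribed.
So CilB is not produced.
Mn²⁺ is absent, so QilB is active.
Ni²⁺ is present, so GixU is inactive.
Activator QilB is present, so *kepQ* is transcribed.
So KepQ is produced and active.
Mevalonate is present, so GorS is active.
ppGpp is present, so DovC is inactive.
With repressor GorS bound, *fubD* is not transcribed.
So FubD is not produced.
Activator KepQ is present, so *holV* is transcribed.
So HolV is produced and active.
Maltulose is absent, so TemU is inactive.
No repressor is bound and HolV is active, so *elnW* is transcribed.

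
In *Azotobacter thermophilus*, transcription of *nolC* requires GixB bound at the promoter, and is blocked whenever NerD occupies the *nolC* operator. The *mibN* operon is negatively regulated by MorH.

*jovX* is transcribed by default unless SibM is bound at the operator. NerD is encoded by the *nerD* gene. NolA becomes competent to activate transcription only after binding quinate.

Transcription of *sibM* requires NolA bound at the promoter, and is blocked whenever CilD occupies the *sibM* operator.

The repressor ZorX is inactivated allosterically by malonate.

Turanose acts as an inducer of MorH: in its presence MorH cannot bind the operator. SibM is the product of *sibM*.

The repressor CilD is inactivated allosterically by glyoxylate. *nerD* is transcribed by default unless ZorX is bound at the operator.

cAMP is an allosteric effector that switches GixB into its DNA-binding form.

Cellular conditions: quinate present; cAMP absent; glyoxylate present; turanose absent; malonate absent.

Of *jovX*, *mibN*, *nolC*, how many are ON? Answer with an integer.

Glyoxylate is present, so CilD is inactive.
Quinate is present, so NolA is active.
No repressor is bound and NolA is active, so *sibM* is transcribed.
So SibM is produced and active.
With repressor SibM bound, *jovX* is not transcribed.
→ *jovX* is OFF.
Turanose is absent, so MorH is active.
With repressor MorH bound, *mibN* is not transcribed.
→ *mibN* is OFF.
cAMP is absent, so GixB is inactive.
Malonate is absent, so ZorX is active.
With repressor ZorX bound, *nerD* is not transcribed.
So NerD is not produced.
Required activator GixB is absent, so *nolC* is not transcribed.
→ *nolC* is OFF.
0 of the 3 genes are transcribed.

0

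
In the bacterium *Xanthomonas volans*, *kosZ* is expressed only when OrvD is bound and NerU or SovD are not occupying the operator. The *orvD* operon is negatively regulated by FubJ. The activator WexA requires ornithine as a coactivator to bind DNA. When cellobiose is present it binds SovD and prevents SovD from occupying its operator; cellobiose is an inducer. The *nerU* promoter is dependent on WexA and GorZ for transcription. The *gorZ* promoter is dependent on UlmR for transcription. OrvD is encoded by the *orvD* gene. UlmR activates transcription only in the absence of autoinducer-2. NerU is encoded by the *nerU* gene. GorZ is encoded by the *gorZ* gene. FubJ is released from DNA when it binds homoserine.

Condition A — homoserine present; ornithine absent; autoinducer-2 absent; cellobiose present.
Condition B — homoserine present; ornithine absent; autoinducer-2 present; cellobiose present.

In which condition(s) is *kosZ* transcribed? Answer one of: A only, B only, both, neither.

Condition A:
Homoserine is present, so FubJ is inactive.
With no repressor bound, *orvD* is transcribed.
So OrvD is produced and active.
Ornithine is absent, so WexA is inactive.
Autoinducer-2 is absent, so UlmR is active.
No repressor is bound and UlmR is active, so *gorZ* is transcribed.
So GorZ is produced and active.
Required activator WexA is absent, so *nerU* is not transcribed.
So NerU is not produced.
Cellobiose is present, so SovD is inactive.
No repressor is bound and OrvD is active, so *kosZ* is transcribed.
→ *kosZ* is ON in A.
Condition B:
Homoserine is present, so FubJ is inactive.
With no repressor bound, *orvD* is transcribed.
So OrvD is produced and active.
Ornithine is absent, so WexA is inactive.
Autoinducer-2 is present, so UlmR is inactive.
Required activator UlmR is absent, so *gorZ* is not transcribed.
So GorZ is not produced.
Required activator WexA is absent, so *nerU* is not transcribed.
So NerU is not produced.
Cellobiose is present, so SovD is inactive.
No repressor is bound and OrvD is active, so *kosZ* is transcribed.
→ *kosZ* is ON in B.

both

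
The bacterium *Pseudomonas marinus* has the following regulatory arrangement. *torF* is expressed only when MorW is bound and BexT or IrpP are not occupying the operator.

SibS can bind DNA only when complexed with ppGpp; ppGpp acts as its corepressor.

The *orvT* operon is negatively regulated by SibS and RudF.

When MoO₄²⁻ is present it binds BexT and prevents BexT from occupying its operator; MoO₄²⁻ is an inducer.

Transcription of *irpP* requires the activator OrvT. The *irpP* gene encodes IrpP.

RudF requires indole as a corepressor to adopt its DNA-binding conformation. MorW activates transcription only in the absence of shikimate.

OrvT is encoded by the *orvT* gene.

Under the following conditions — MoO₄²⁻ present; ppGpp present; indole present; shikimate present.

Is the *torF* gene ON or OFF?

MoO₄²⁻ is present, so BexT is inactive.
Shikimate is present, so MorW is inactive.
ppGpp is present, so SibS is active.
Indole is present, so RudF is active.
With repressor SibS bound, *orvT* is not transcribed.
So OrvT is not produced.
Required activator OrvT is absent, so *irpP* is not transcribed.
So IrpP is not produced.
Required activator MorW is absent, so *torF* is not transcribed.

OFF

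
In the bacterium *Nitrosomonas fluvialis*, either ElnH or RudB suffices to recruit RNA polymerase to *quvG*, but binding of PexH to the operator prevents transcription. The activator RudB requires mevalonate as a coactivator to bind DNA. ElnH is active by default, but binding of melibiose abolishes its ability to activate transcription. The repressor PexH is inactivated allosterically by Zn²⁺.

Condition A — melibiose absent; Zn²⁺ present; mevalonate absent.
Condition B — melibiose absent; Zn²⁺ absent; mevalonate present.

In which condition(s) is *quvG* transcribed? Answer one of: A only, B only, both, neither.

Condition A:
Melibiose is absent, so ElnH is active.
Zn²⁺ is present, so PexH is inactive.
Mevalonate is absent, so RudB is inactive.
Activator ElnH is present, so *quvG* is transcribed.
→ *quvG* is ON in A.
Condition B:
Melibiose is absent, so ElnH is active.
Zn²⁺ is absent, so PexH is active.
Mevalonate is present, so RudB is active.
With repressor PexH bound, *quvG* is not transcribed.
→ *quvG* is OFF in B.

A only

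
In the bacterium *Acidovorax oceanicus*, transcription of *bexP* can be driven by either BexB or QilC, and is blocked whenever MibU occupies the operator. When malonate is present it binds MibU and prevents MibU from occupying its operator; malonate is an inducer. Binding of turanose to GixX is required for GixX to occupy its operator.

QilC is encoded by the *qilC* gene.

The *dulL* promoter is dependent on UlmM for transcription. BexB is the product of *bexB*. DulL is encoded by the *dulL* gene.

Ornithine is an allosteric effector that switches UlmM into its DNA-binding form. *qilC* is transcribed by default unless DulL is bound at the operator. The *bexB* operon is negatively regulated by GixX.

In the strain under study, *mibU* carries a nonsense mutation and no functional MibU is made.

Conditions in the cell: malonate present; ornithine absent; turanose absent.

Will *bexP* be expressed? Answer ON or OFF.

ON

Turanose is absent, so GixX is inactive.
With no repressor bound, *bexB* is transcribed.
So BexB is produced and active.
MibU is non-functional in this strain, so it has no effect.
Ornithine is absent, so UlmM is inactive.
Required activator UlmM is absent, so *dulL* is not transcribed.
So DulL is not produced.
With no repressor bound, *qilC* is transcribed.
So QilC is produced and active.
Activator BexB is present, so *bexP* is transcribed.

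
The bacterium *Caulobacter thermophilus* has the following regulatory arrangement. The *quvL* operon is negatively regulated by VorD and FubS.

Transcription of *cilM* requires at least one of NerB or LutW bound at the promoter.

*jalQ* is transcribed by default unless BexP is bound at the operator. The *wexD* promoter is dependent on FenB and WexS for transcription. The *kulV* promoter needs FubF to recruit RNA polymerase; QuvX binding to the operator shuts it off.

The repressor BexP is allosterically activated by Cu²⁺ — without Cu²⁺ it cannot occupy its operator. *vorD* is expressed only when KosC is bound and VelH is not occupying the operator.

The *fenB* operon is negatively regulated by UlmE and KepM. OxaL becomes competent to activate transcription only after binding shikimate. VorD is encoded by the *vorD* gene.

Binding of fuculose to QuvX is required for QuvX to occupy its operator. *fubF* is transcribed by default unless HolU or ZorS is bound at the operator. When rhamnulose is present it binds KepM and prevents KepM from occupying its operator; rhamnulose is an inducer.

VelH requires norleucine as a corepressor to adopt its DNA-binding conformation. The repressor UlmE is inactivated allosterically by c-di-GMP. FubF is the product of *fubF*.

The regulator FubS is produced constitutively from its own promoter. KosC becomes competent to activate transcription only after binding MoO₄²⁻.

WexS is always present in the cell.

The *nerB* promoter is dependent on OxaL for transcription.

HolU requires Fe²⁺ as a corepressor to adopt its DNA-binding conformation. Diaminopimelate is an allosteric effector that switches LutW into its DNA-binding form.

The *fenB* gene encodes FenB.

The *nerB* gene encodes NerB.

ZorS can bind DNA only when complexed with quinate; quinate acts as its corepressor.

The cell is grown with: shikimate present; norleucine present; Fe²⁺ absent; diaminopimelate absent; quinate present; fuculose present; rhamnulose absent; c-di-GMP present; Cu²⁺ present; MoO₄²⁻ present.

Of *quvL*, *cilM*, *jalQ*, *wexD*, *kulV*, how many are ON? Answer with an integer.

1

Norleucine is present, so VelH is active.
MoO₄²⁻ is present, so KosC is active.
With repressor VelH bound, *vorD* is not transcribed.
So VorD is not produced.
FubS is produced constitutively and is active.
With repressor FubS bound, *quvL* is not transcribed.
→ *quvL* is OFF.
Shikimate is present, so OxaL is active.
No repressor is bound and OxaL is active, so *nerB* is transcribed.
So NerB is produced and active.
Diaminopimelate is absent, so LutW is inactive.
Activator NerB is present, so *cilM* is transcribed.
→ *cilM* is ON.
Cu²⁺ is present, so BexP is active.
With repressor BexP bound, *jalQ* is not transcribed.
→ *jalQ* is OFF.
c-di-GMP is present, so UlmE is inactive.
Rhamnulose is absent, so KepM is active.
With repressor KepM bound, *fenB* is not transcribed.
So FenB is not produced.
WexS is produced constitutively and is active.
Required activator FenB is absent, so *wexD* is not transcribed.
→ *wexD* is OFF.
Fuculose is present, so QuvX is active.
Fe²⁺ is absent, so HolU is inactive.
Quinate is present, so ZorS is active.
With repressor ZorS bound, *fubF* is not transcribed.
So FubF is not produced.
With repressor QuvX bound, *kulV* is not transcribed.
→ *kulV* is OFF.
1 of the 5 genes is transcribed.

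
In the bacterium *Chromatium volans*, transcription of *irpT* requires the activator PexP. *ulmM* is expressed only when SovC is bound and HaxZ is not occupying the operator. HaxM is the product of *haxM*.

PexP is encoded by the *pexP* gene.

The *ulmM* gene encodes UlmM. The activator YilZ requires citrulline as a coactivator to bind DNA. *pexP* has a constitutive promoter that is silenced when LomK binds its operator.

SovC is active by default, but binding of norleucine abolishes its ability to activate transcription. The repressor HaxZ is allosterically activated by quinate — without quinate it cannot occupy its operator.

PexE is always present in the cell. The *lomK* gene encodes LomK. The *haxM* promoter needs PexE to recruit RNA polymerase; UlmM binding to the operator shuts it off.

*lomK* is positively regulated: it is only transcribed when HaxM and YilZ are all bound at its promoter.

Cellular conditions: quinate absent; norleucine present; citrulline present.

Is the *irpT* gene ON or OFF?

Quinate is absent, so HaxZ is inactive.
Norleucine is present, so SovC is inactive.
Required activator SovC is absent, so *ulmM* is not transcribed.
So UlmM is not produced.
PexE is produced constitutively and is active.
No repressor is bound and PexE is active, so *haxM* is transcribed.
So HaxM is produced and active.
Citrulline is present, so YilZ is active.
No repressor is bound and HaxM and YilZ are active, so *lomK* is transcribed.
So LomK is produced and active.
With repressor LomK bound, *pexP* is not transcribed.
So PexP is not produced.
Required activator PexP is absent, so *irpT* is not transcribed.

OFF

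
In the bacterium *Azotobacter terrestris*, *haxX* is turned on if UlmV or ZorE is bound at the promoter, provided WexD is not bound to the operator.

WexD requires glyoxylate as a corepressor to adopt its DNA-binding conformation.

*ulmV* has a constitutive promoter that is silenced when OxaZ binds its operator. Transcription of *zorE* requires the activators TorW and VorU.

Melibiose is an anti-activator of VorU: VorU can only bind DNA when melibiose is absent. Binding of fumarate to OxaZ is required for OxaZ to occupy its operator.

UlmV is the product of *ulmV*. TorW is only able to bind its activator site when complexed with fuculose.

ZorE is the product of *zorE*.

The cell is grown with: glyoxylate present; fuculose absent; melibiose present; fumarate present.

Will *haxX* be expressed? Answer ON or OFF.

Fumarate is present, so OxaZ is active.
With repressor OxaZ bound, *ulmV* is not transcribed.
So UlmV is not produced.
Fuculose is absent, so TorW is inactive.
Melibiose is present, so VorU is inactive.
Required activator TorW is absent, so *zorE* is not transcribed.
So ZorE is not produced.
Glyoxylate is present, so WexD is active.
With repressor WexD bound, *haxX* is not transcribed.

OFF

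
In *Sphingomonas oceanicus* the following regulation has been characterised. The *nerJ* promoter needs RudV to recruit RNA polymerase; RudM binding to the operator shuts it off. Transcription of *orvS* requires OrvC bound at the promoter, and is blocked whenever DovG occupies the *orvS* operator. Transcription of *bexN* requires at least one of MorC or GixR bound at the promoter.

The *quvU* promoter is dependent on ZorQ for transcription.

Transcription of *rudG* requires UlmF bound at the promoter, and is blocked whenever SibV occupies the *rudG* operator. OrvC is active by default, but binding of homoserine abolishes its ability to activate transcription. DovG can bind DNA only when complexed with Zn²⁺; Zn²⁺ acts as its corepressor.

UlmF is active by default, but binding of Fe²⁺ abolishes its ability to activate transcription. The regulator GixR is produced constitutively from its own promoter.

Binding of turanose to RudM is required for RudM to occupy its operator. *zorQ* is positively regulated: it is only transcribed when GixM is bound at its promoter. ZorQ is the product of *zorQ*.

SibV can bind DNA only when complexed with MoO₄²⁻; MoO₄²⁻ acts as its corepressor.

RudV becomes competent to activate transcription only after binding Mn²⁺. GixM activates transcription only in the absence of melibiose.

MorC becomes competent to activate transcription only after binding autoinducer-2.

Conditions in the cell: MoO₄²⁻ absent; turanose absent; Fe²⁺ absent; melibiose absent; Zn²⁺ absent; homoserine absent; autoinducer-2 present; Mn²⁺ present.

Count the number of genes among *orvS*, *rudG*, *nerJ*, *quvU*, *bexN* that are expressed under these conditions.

Zn²⁺ is absent, so DovG is inactive.
Homoserine is absent, so OrvC is active.
No repressor is bound and OrvC is active, so *orvS* is transcribed.
→ *orvS* is ON.
Fe²⁺ is absent, so UlmF is active.
MoO₄²⁻ is absent, so SibV is inactive.
No repressor is bound and UlmF is active, so *rudG* is transcribed.
→ *rudG* is ON.
Mn²⁺ is present, so RudV is active.
Turanose is absent, so RudM is inactive.
No repressor is bound and RudV is active, so *nerJ* is transcribed.
→ *nerJ* is ON.
Melibiose is absent, so GixM is active.
No repressor is bound and GixM is active, so *zorQ* is transcribed.
So ZorQ is produced and active.
No repressor is bound and ZorQ is active, so *quvU* is transcribed.
→ *quvU* is ON.
Autoinducer-2 is present, so MorC is active.
GixR is produced constitutively and is active.
Activator MorC is present, so *bexN* is transcribed.
→ *bexN* is ON.
5 of the 5 genes are transcribed.

5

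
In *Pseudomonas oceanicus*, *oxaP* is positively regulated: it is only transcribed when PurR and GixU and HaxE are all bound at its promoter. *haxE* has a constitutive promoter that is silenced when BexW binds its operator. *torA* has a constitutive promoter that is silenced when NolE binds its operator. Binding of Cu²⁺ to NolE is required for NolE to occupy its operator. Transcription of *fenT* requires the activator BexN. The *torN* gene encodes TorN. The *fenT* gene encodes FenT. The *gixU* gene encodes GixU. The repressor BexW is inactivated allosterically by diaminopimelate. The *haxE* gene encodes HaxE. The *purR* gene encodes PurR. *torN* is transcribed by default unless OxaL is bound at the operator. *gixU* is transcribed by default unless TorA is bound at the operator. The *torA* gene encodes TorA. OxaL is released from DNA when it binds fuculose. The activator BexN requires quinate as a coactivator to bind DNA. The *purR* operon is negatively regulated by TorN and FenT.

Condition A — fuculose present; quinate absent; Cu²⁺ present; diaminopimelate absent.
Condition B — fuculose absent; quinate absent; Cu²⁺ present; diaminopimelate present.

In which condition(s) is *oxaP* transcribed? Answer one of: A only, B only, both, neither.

Condition A:
Fuculose is present, so OxaL is inactive.
With no repressor bound, *torN* is transcribed.
So TorN is produced and active.
Quinate is absent, so BexN is inactive.
Required activator BexN is absent, so *fenT* is not transcribed.
So FenT is not produced.
With repressor TorN bound, *purR* is not transcribed.
So PurR is not produced.
Cu²⁺ is present, so NolE is active.
With repressor NolE bound, *torA* is not transcribed.
So TorA is not produced.
With no repressor bound, *gixU* is transcribed.
So GixU is produced and active.
Diaminopimelate is absent, so BexW is active.
With repressor BexW bound, *haxE* is not transcribed.
So HaxE is not produced.
Required activator PurR is absent, so *oxaP* is not transcribed.
→ *oxaP* is OFF in A.
Condition B:
Fuculose is absent, so OxaL is active.
With repressor OxaL bound, *torN* is not transcribed.
So TorN is not produced.
Quinate is absent, so BexN is inactive.
Required activator BexN is absent, so *fenT* is not transcribed.
So FenT is not produced.
With no repressor bound, *purR* is transcribed.
So PurR is produced and active.
Cu²⁺ is present, so NolE is active.
With repressor NolE bound, *torA* is not transcribed.
So TorA is not produced.
With no repressor bound, *gixU* is transcribed.
So GixU is produced and active.
Diaminopimelate is present, so BexW is inactive.
With no repressor bound, *haxE* is transcribed.
So HaxE is produced and active.
No repressor is bound and PurR and GixU and HaxE are active, so *oxaP* is transcribed.
→ *oxaP* is ON in B.

B only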